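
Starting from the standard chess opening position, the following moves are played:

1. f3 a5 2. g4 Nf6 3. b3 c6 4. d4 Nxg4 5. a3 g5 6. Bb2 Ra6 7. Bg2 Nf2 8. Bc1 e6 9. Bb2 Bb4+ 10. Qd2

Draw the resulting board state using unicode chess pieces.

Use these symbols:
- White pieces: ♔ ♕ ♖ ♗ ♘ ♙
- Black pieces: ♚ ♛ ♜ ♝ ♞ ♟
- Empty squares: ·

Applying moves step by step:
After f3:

♜ ♞ ♝ ♛ ♚ ♝ ♞ ♜
♟ ♟ ♟ ♟ ♟ ♟ ♟ ♟
· · · · · · · ·
· · · · · · · ·
· · · · · · · ·
· · · · · ♙ · ·
♙ ♙ ♙ ♙ ♙ · ♙ ♙
♖ ♘ ♗ ♕ ♔ ♗ ♘ ♖


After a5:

♜ ♞ ♝ ♛ ♚ ♝ ♞ ♜
· ♟ ♟ ♟ ♟ ♟ ♟ ♟
· · · · · · · ·
♟ · · · · · · ·
· · · · · · · ·
· · · · · ♙ · ·
♙ ♙ ♙ ♙ ♙ · ♙ ♙
♖ ♘ ♗ ♕ ♔ ♗ ♘ ♖


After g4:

♜ ♞ ♝ ♛ ♚ ♝ ♞ ♜
· ♟ ♟ ♟ ♟ ♟ ♟ ♟
· · · · · · · ·
♟ · · · · · · ·
· · · · · · ♙ ·
· · · · · ♙ · ·
♙ ♙ ♙ ♙ ♙ · · ♙
♖ ♘ ♗ ♕ ♔ ♗ ♘ ♖


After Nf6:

♜ ♞ ♝ ♛ ♚ ♝ · ♜
· ♟ ♟ ♟ ♟ ♟ ♟ ♟
· · · · · ♞ · ·
♟ · · · · · · ·
· · · · · · ♙ ·
· · · · · ♙ · ·
♙ ♙ ♙ ♙ ♙ · · ♙
♖ ♘ ♗ ♕ ♔ ♗ ♘ ♖


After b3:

♜ ♞ ♝ ♛ ♚ ♝ · ♜
· ♟ ♟ ♟ ♟ ♟ ♟ ♟
· · · · · ♞ · ·
♟ · · · · · · ·
· · · · · · ♙ ·
· ♙ · · · ♙ · ·
♙ · ♙ ♙ ♙ · · ♙
♖ ♘ ♗ ♕ ♔ ♗ ♘ ♖


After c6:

♜ ♞ ♝ ♛ ♚ ♝ · ♜
· ♟ · ♟ ♟ ♟ ♟ ♟
· · ♟ · · ♞ · ·
♟ · · · · · · ·
· · · · · · ♙ ·
· ♙ · · · ♙ · ·
♙ · ♙ ♙ ♙ · · ♙
♖ ♘ ♗ ♕ ♔ ♗ ♘ ♖


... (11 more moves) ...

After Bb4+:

· ♞ ♝ ♛ ♚ · · ♜
· ♟ · ♟ · ♟ · ♟
♜ · ♟ · ♟ · · ·
♟ · · · · · ♟ ·
· ♝ · ♙ · · · ·
♙ ♙ · · · ♙ · ·
· ♗ ♙ · ♙ ♞ ♗ ♙
♖ ♘ · ♕ ♔ · ♘ ♖


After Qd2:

· ♞ ♝ ♛ ♚ · · ♜
· ♟ · ♟ · ♟ · ♟
♜ · ♟ · ♟ · · ·
♟ · · · · · ♟ ·
· ♝ · ♙ · · · ·
♙ ♙ · · · ♙ · ·
· ♗ ♙ ♕ ♙ ♞ ♗ ♙
♖ ♘ · · ♔ · ♘ ♖



  a b c d e f g h
  ─────────────────
8│· ♞ ♝ ♛ ♚ · · ♜│8
7│· ♟ · ♟ · ♟ · ♟│7
6│♜ · ♟ · ♟ · · ·│6
5│♟ · · · · · ♟ ·│5
4│· ♝ · ♙ · · · ·│4
3│♙ ♙ · · · ♙ · ·│3
2│· ♗ ♙ ♕ ♙ ♞ ♗ ♙│2
1│♖ ♘ · · ♔ · ♘ ♖│1
  ─────────────────
  a b c d e f g h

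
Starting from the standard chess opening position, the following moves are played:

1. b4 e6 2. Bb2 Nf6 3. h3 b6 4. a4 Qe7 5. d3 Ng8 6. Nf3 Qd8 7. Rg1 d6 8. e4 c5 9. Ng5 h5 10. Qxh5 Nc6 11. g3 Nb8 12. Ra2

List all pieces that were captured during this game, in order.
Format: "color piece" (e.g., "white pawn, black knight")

Tracking captures:
  Qxh5: captured black pawn

black pawn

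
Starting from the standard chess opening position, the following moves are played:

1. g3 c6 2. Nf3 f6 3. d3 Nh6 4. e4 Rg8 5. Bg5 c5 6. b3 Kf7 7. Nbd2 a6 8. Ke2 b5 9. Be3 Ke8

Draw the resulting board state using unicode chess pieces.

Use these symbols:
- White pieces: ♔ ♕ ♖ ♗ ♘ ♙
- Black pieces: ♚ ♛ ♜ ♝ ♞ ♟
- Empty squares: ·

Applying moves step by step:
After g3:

♜ ♞ ♝ ♛ ♚ ♝ ♞ ♜
♟ ♟ ♟ ♟ ♟ ♟ ♟ ♟
· · · · · · · ·
· · · · · · · ·
· · · · · · · ·
· · · · · · ♙ ·
♙ ♙ ♙ ♙ ♙ ♙ · ♙
♖ ♘ ♗ ♕ ♔ ♗ ♘ ♖


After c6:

♜ ♞ ♝ ♛ ♚ ♝ ♞ ♜
♟ ♟ · ♟ ♟ ♟ ♟ ♟
· · ♟ · · · · ·
· · · · · · · ·
· · · · · · · ·
· · · · · · ♙ ·
♙ ♙ ♙ ♙ ♙ ♙ · ♙
♖ ♘ ♗ ♕ ♔ ♗ ♘ ♖


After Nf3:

♜ ♞ ♝ ♛ ♚ ♝ ♞ ♜
♟ ♟ · ♟ ♟ ♟ ♟ ♟
· · ♟ · · · · ·
· · · · · · · ·
· · · · · · · ·
· · · · · ♘ ♙ ·
♙ ♙ ♙ ♙ ♙ ♙ · ♙
♖ ♘ ♗ ♕ ♔ ♗ · ♖


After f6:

♜ ♞ ♝ ♛ ♚ ♝ ♞ ♜
♟ ♟ · ♟ ♟ · ♟ ♟
· · ♟ · · ♟ · ·
· · · · · · · ·
· · · · · · · ·
· · · · · ♘ ♙ ·
♙ ♙ ♙ ♙ ♙ ♙ · ♙
♖ ♘ ♗ ♕ ♔ ♗ · ♖


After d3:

♜ ♞ ♝ ♛ ♚ ♝ ♞ ♜
♟ ♟ · ♟ ♟ · ♟ ♟
· · ♟ · · ♟ · ·
· · · · · · · ·
· · · · · · · ·
· · · ♙ · ♘ ♙ ·
♙ ♙ ♙ · ♙ ♙ · ♙
♖ ♘ ♗ ♕ ♔ ♗ · ♖


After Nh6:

♜ ♞ ♝ ♛ ♚ ♝ · ♜
♟ ♟ · ♟ ♟ · ♟ ♟
· · ♟ · · ♟ · ♞
· · · · · · · ·
· · · · · · · ·
· · · ♙ · ♘ ♙ ·
♙ ♙ ♙ · ♙ ♙ · ♙
♖ ♘ ♗ ♕ ♔ ♗ · ♖


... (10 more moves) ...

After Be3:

♜ ♞ ♝ ♛ · ♝ ♜ ·
· · · ♟ ♟ ♚ ♟ ♟
♟ · · · · ♟ · ♞
· ♟ ♟ · · · · ·
· · · · ♙ · · ·
· ♙ · ♙ ♗ ♘ ♙ ·
♙ · ♙ ♘ ♔ ♙ · ♙
♖ · · ♕ · ♗ · ♖


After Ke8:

♜ ♞ ♝ ♛ ♚ ♝ ♜ ·
· · · ♟ ♟ · ♟ ♟
♟ · · · · ♟ · ♞
· ♟ ♟ · · · · ·
· · · · ♙ · · ·
· ♙ · ♙ ♗ ♘ ♙ ·
♙ · ♙ ♘ ♔ ♙ · ♙
♖ · · ♕ · ♗ · ♖



  a b c d e f g h
  ─────────────────
8│♜ ♞ ♝ ♛ ♚ ♝ ♜ ·│8
7│· · · ♟ ♟ · ♟ ♟│7
6│♟ · · · · ♟ · ♞│6
5│· ♟ ♟ · · · · ·│5
4│· · · · ♙ · · ·│4
3│· ♙ · ♙ ♗ ♘ ♙ ·│3
2│♙ · ♙ ♘ ♔ ♙ · ♙│2
1│♖ · · ♕ · ♗ · ♖│1
  ─────────────────
  a b c d e f g h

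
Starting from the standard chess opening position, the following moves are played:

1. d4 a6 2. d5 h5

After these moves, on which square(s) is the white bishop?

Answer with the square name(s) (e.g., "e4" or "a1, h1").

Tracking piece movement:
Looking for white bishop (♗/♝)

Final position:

  a b c d e f g h
  ─────────────────
8│♜ ♞ ♝ ♛ ♚ ♝ ♞ ♜│8
7│· ♟ ♟ ♟ ♟ ♟ ♟ ·│7
6│♟ · · · · · · ·│6
5│· · · ♙ · · · ♟│5
4│· · · · · · · ·│4
3│· · · · · · · ·│3
2│♙ ♙ ♙ · ♙ ♙ ♙ ♙│2
1│♖ ♘ ♗ ♕ ♔ ♗ ♘ ♖│1
  ─────────────────
  a b c d e f g h


c1, f1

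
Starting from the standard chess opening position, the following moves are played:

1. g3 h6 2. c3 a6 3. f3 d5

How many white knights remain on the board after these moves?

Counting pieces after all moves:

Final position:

  a b c d e f g h
  ─────────────────
8│♜ ♞ ♝ ♛ ♚ ♝ ♞ ♜│8
7│· ♟ ♟ · ♟ ♟ ♟ ·│7
6│♟ · · · · · · ♟│6
5│· · · ♟ · · · ·│5
4│· · · · · · · ·│4
3│· · ♙ · · ♙ ♙ ·│3
2│♙ ♙ · ♙ ♙ · · ♙│2
1│♖ ♘ ♗ ♕ ♔ ♗ ♘ ♖│1
  ─────────────────
  a b c d e f g h


2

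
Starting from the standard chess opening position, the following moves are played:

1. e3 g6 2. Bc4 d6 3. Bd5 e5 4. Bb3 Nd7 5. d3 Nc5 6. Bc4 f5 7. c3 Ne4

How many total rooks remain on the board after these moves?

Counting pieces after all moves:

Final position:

  a b c d e f g h
  ─────────────────
8│♜ · ♝ ♛ ♚ ♝ ♞ ♜│8
7│♟ ♟ ♟ · · · · ♟│7
6│· · · ♟ · · ♟ ·│6
5│· · · · ♟ ♟ · ·│5
4│· · ♗ · ♞ · · ·│4
3│· · ♙ ♙ ♙ · · ·│3
2│♙ ♙ · · · ♙ ♙ ♙│2
1│♖ ♘ ♗ ♕ ♔ · ♘ ♖│1
  ─────────────────
  a b c d e f g h


4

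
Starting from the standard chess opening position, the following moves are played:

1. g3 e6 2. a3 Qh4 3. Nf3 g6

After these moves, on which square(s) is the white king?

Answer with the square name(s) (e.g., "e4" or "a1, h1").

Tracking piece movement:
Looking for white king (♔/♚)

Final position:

  a b c d e f g h
  ─────────────────
8│♜ ♞ ♝ · ♚ ♝ ♞ ♜│8
7│♟ ♟ ♟ ♟ · ♟ · ♟│7
6│· · · · ♟ · ♟ ·│6
5│· · · · · · · ·│5
4│· · · · · · · ♛│4
3│♙ · · · · ♘ ♙ ·│3
2│· ♙ ♙ ♙ ♙ ♙ · ♙│2
1│♖ ♘ ♗ ♕ ♔ ♗ · ♖│1
  ─────────────────
  a b c d e f g h


e1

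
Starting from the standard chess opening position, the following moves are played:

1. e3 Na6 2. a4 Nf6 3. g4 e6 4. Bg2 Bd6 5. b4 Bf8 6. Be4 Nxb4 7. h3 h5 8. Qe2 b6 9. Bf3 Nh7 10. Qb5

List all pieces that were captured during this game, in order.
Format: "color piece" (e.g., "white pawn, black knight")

Tracking captures:
  Nxb4: captured white pawn

white pawn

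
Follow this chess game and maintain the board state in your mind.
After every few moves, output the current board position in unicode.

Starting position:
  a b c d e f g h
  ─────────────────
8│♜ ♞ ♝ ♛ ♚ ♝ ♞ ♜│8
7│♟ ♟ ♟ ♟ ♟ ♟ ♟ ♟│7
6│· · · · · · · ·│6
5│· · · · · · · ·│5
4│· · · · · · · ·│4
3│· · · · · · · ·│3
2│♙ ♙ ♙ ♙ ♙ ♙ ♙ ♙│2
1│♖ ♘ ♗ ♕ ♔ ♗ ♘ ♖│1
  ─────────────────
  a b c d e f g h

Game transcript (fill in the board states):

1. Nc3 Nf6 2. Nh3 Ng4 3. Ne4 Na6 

  a b c d e f g h
  ─────────────────
8│♜ · ♝ ♛ ♚ ♝ · ♜│8
7│♟ ♟ ♟ ♟ ♟ ♟ ♟ ♟│7
6│♞ · · · · · · ·│6
5│· · · · · · · ·│5
4│· · · · ♘ · ♞ ·│4
3│· · · · · · · ♘│3
2│♙ ♙ ♙ ♙ ♙ ♙ ♙ ♙│2
1│♖ · ♗ ♕ ♔ ♗ · ♖│1
  ─────────────────
  a b c d e f g h

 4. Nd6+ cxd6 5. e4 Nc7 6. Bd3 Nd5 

  a b c d e f g h
  ─────────────────
8│♜ · ♝ ♛ ♚ ♝ · ♜│8
7│♟ ♟ · ♟ ♟ ♟ ♟ ♟│7
6│· · · ♟ · · · ·│6
5│· · · ♞ · · · ·│5
4│· · · · ♙ · ♞ ·│4
3│· · · ♗ · · · ♘│3
2│♙ ♙ ♙ ♙ · ♙ ♙ ♙│2
1│♖ · ♗ ♕ ♔ · · ♖│1
  ─────────────────
  a b c d e f g h

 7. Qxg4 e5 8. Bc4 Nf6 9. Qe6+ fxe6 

  a b c d e f g h
  ─────────────────
8│♜ · ♝ ♛ ♚ ♝ · ♜│8
7│♟ ♟ · ♟ · · ♟ ♟│7
6│· · · ♟ ♟ ♞ · ·│6
5│· · · · ♟ · · ·│5
4│· · ♗ · ♙ · · ·│4
3│· · · · · · · ♘│3
2│♙ ♙ ♙ ♙ · ♙ ♙ ♙│2
1│♖ · ♗ · ♔ · · ♖│1
  ─────────────────
  a b c d e f g h

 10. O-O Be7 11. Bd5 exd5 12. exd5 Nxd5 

  a b c d e f g h
  ─────────────────
8│♜ · ♝ ♛ ♚ · · ♜│8
7│♟ ♟ · ♟ ♝ · ♟ ♟│7
6│· · · ♟ · · · ·│6
5│· · · ♞ ♟ · · ·│5
4│· · · · · · · ·│4
3│· · · · · · · ♘│3
2│♙ ♙ ♙ ♙ · ♙ ♙ ♙│2
1│♖ · ♗ · · ♖ ♔ ·│1
  ─────────────────
  a b c d e f g h

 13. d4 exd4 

  a b c d e f g h
  ─────────────────
8│♜ · ♝ ♛ ♚ · · ♜│8
7│♟ ♟ · ♟ ♝ · ♟ ♟│7
6│· · · ♟ · · · ·│6
5│· · · ♞ · · · ·│5
4│· · · ♟ · · · ·│4
3│· · · · · · · ♘│3
2│♙ ♙ ♙ · · ♙ ♙ ♙│2
1│♖ · ♗ · · ♖ ♔ ·│1
  ─────────────────
  a b c d e f g h


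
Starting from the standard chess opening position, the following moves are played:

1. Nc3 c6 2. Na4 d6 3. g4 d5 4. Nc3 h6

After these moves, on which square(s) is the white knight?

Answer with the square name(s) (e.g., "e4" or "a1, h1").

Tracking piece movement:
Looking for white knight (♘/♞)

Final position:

  a b c d e f g h
  ─────────────────
8│♜ ♞ ♝ ♛ ♚ ♝ ♞ ♜│8
7│♟ ♟ · · ♟ ♟ ♟ ·│7
6│· · ♟ · · · · ♟│6
5│· · · ♟ · · · ·│5
4│· · · · · · ♙ ·│4
3│· · ♘ · · · · ·│3
2│♙ ♙ ♙ ♙ ♙ ♙ · ♙│2
1│♖ · ♗ ♕ ♔ ♗ ♘ ♖│1
  ─────────────────
  a b c d e f g h


c3, g1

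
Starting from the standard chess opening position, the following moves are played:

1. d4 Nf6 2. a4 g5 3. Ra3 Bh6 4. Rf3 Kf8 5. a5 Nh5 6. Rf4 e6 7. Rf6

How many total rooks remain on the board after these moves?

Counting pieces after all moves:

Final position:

  a b c d e f g h
  ─────────────────
8│♜ ♞ ♝ ♛ · ♚ · ♜│8
7│♟ ♟ ♟ ♟ · ♟ · ♟│7
6│· · · · ♟ ♖ · ♝│6
5│♙ · · · · · ♟ ♞│5
4│· · · ♙ · · · ·│4
3│· · · · · · · ·│3
2│· ♙ ♙ · ♙ ♙ ♙ ♙│2
1│· ♘ ♗ ♕ ♔ ♗ ♘ ♖│1
  ─────────────────
  a b c d e f g h


4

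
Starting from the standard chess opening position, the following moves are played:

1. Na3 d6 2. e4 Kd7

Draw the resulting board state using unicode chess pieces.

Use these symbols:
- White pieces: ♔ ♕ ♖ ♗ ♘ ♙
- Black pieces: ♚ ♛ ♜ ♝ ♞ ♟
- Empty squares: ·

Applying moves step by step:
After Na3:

♜ ♞ ♝ ♛ ♚ ♝ ♞ ♜
♟ ♟ ♟ ♟ ♟ ♟ ♟ ♟
· · · · · · · ·
· · · · · · · ·
· · · · · · · ·
♘ · · · · · · ·
♙ ♙ ♙ ♙ ♙ ♙ ♙ ♙
♖ · ♗ ♕ ♔ ♗ ♘ ♖


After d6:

♜ ♞ ♝ ♛ ♚ ♝ ♞ ♜
♟ ♟ ♟ · ♟ ♟ ♟ ♟
· · · ♟ · · · ·
· · · · · · · ·
· · · · · · · ·
♘ · · · · · · ·
♙ ♙ ♙ ♙ ♙ ♙ ♙ ♙
♖ · ♗ ♕ ♔ ♗ ♘ ♖


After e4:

♜ ♞ ♝ ♛ ♚ ♝ ♞ ♜
♟ ♟ ♟ · ♟ ♟ ♟ ♟
· · · ♟ · · · ·
· · · · · · · ·
· · · · ♙ · · ·
♘ · · · · · · ·
♙ ♙ ♙ ♙ · ♙ ♙ ♙
♖ · ♗ ♕ ♔ ♗ ♘ ♖


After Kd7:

♜ ♞ ♝ ♛ · ♝ ♞ ♜
♟ ♟ ♟ ♚ ♟ ♟ ♟ ♟
· · · ♟ · · · ·
· · · · · · · ·
· · · · ♙ · · ·
♘ · · · · · · ·
♙ ♙ ♙ ♙ · ♙ ♙ ♙
♖ · ♗ ♕ ♔ ♗ ♘ ♖



  a b c d e f g h
  ─────────────────
8│♜ ♞ ♝ ♛ · ♝ ♞ ♜│8
7│♟ ♟ ♟ ♚ ♟ ♟ ♟ ♟│7
6│· · · ♟ · · · ·│6
5│· · · · · · · ·│5
4│· · · · ♙ · · ·│4
3│♘ · · · · · · ·│3
2│♙ ♙ ♙ ♙ · ♙ ♙ ♙│2
1│♖ · ♗ ♕ ♔ ♗ ♘ ♖│1
  ─────────────────
  a b c d e f g h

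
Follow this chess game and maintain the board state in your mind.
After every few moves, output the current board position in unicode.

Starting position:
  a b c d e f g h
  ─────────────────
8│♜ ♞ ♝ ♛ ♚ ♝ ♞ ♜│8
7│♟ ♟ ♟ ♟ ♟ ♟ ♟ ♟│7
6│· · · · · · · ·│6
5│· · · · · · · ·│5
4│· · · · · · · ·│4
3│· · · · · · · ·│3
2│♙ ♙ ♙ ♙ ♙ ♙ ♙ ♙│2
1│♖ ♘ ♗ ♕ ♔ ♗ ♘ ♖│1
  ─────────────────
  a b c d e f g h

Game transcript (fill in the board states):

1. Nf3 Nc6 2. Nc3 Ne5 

  a b c d e f g h
  ─────────────────
8│♜ · ♝ ♛ ♚ ♝ ♞ ♜│8
7│♟ ♟ ♟ ♟ ♟ ♟ ♟ ♟│7
6│· · · · · · · ·│6
5│· · · · ♞ · · ·│5
4│· · · · · · · ·│4
3│· · ♘ · · ♘ · ·│3
2│♙ ♙ ♙ ♙ ♙ ♙ ♙ ♙│2
1│♖ · ♗ ♕ ♔ ♗ · ♖│1
  ─────────────────
  a b c d e f g h

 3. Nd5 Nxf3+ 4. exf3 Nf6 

  a b c d e f g h
  ─────────────────
8│♜ · ♝ ♛ ♚ ♝ · ♜│8
7│♟ ♟ ♟ ♟ ♟ ♟ ♟ ♟│7
6│· · · · · ♞ · ·│6
5│· · · ♘ · · · ·│5
4│· · · · · · · ·│4
3│· · · · · ♙ · ·│3
2│♙ ♙ ♙ ♙ · ♙ ♙ ♙│2
1│♖ · ♗ ♕ ♔ ♗ · ♖│1
  ─────────────────
  a b c d e f g h

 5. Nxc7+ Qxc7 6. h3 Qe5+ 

  a b c d e f g h
  ─────────────────
8│♜ · ♝ · ♚ ♝ · ♜│8
7│♟ ♟ · ♟ ♟ ♟ ♟ ♟│7
6│· · · · · ♞ · ·│6
5│· · · · ♛ · · ·│5
4│· · · · · · · ·│4
3│· · · · · ♙ · ♙│3
2│♙ ♙ ♙ ♙ · ♙ ♙ ·│2
1│♖ · ♗ ♕ ♔ ♗ · ♖│1
  ─────────────────
  a b c d e f g h

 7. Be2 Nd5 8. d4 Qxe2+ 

  a b c d e f g h
  ─────────────────
8│♜ · ♝ · ♚ ♝ · ♜│8
7│♟ ♟ · ♟ ♟ ♟ ♟ ♟│7
6│· · · · · · · ·│6
5│· · · ♞ · · · ·│5
4│· · · ♙ · · · ·│4
3│· · · · · ♙ · ♙│3
2│♙ ♙ ♙ · ♛ ♙ ♙ ·│2
1│♖ · ♗ ♕ ♔ · · ♖│1
  ─────────────────
  a b c d e f g h

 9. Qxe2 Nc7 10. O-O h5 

  a b c d e f g h
  ─────────────────
8│♜ · ♝ · ♚ ♝ · ♜│8
7│♟ ♟ ♞ ♟ ♟ ♟ ♟ ·│7
6│· · · · · · · ·│6
5│· · · · · · · ♟│5
4│· · · ♙ · · · ·│4
3│· · · · · ♙ · ♙│3
2│♙ ♙ ♙ · ♕ ♙ ♙ ·│2
1│♖ · ♗ · · ♖ ♔ ·│1
  ─────────────────
  a b c d e f g h



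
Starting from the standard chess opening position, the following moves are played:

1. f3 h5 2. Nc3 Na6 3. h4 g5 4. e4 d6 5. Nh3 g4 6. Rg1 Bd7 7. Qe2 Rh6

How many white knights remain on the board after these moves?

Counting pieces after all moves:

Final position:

  a b c d e f g h
  ─────────────────
8│♜ · · ♛ ♚ ♝ ♞ ·│8
7│♟ ♟ ♟ ♝ ♟ ♟ · ·│7
6│♞ · · ♟ · · · ♜│6
5│· · · · · · · ♟│5
4│· · · · ♙ · ♟ ♙│4
3│· · ♘ · · ♙ · ♘│3
2│♙ ♙ ♙ ♙ ♕ · ♙ ·│2
1│♖ · ♗ · ♔ ♗ ♖ ·│1
  ─────────────────
  a b c d e f g h


2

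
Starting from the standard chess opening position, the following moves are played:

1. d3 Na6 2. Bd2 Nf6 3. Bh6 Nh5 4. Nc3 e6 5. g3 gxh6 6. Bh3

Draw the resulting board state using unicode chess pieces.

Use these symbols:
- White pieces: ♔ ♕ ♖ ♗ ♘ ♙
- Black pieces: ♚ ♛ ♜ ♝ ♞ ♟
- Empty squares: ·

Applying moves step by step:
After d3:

♜ ♞ ♝ ♛ ♚ ♝ ♞ ♜
♟ ♟ ♟ ♟ ♟ ♟ ♟ ♟
· · · · · · · ·
· · · · · · · ·
· · · · · · · ·
· · · ♙ · · · ·
♙ ♙ ♙ · ♙ ♙ ♙ ♙
♖ ♘ ♗ ♕ ♔ ♗ ♘ ♖


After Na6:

♜ · ♝ ♛ ♚ ♝ ♞ ♜
♟ ♟ ♟ ♟ ♟ ♟ ♟ ♟
♞ · · · · · · ·
· · · · · · · ·
· · · · · · · ·
· · · ♙ · · · ·
♙ ♙ ♙ · ♙ ♙ ♙ ♙
♖ ♘ ♗ ♕ ♔ ♗ ♘ ♖


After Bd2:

♜ · ♝ ♛ ♚ ♝ ♞ ♜
♟ ♟ ♟ ♟ ♟ ♟ ♟ ♟
♞ · · · · · · ·
· · · · · · · ·
· · · · · · · ·
· · · ♙ · · · ·
♙ ♙ ♙ ♗ ♙ ♙ ♙ ♙
♖ ♘ · ♕ ♔ ♗ ♘ ♖


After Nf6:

♜ · ♝ ♛ ♚ ♝ · ♜
♟ ♟ ♟ ♟ ♟ ♟ ♟ ♟
♞ · · · · ♞ · ·
· · · · · · · ·
· · · · · · · ·
· · · ♙ · · · ·
♙ ♙ ♙ ♗ ♙ ♙ ♙ ♙
♖ ♘ · ♕ ♔ ♗ ♘ ♖


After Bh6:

♜ · ♝ ♛ ♚ ♝ · ♜
♟ ♟ ♟ ♟ ♟ ♟ ♟ ♟
♞ · · · · ♞ · ♗
· · · · · · · ·
· · · · · · · ·
· · · ♙ · · · ·
♙ ♙ ♙ · ♙ ♙ ♙ ♙
♖ ♘ · ♕ ♔ ♗ ♘ ♖


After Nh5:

♜ · ♝ ♛ ♚ ♝ · ♜
♟ ♟ ♟ ♟ ♟ ♟ ♟ ♟
♞ · · · · · · ♗
· · · · · · · ♞
· · · · · · · ·
· · · ♙ · · · ·
♙ ♙ ♙ · ♙ ♙ ♙ ♙
♖ ♘ · ♕ ♔ ♗ ♘ ♖


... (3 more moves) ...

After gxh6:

♜ · ♝ ♛ ♚ ♝ · ♜
♟ ♟ ♟ ♟ · ♟ · ♟
♞ · · · ♟ · · ♟
· · · · · · · ♞
· · · · · · · ·
· · ♘ ♙ · · ♙ ·
♙ ♙ ♙ · ♙ ♙ · ♙
♖ · · ♕ ♔ ♗ ♘ ♖


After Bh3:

♜ · ♝ ♛ ♚ ♝ · ♜
♟ ♟ ♟ ♟ · ♟ · ♟
♞ · · · ♟ · · ♟
· · · · · · · ♞
· · · · · · · ·
· · ♘ ♙ · · ♙ ♗
♙ ♙ ♙ · ♙ ♙ · ♙
♖ · · ♕ ♔ · ♘ ♖



  a b c d e f g h
  ─────────────────
8│♜ · ♝ ♛ ♚ ♝ · ♜│8
7│♟ ♟ ♟ ♟ · ♟ · ♟│7
6│♞ · · · ♟ · · ♟│6
5│· · · · · · · ♞│5
4│· · · · · · · ·│4
3│· · ♘ ♙ · · ♙ ♗│3
2│♙ ♙ ♙ · ♙ ♙ · ♙│2
1│♖ · · ♕ ♔ · ♘ ♖│1
  ─────────────────
  a b c d e f g h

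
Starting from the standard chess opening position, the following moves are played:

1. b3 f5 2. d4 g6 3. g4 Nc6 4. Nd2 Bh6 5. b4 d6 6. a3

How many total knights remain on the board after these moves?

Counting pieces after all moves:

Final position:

  a b c d e f g h
  ─────────────────
8│♜ · ♝ ♛ ♚ · ♞ ♜│8
7│♟ ♟ ♟ · ♟ · · ♟│7
6│· · ♞ ♟ · · ♟ ♝│6
5│· · · · · ♟ · ·│5
4│· ♙ · ♙ · · ♙ ·│4
3│♙ · · · · · · ·│3
2│· · ♙ ♘ ♙ ♙ · ♙│2
1│♖ · ♗ ♕ ♔ ♗ ♘ ♖│1
  ─────────────────
  a b c d e f g h


4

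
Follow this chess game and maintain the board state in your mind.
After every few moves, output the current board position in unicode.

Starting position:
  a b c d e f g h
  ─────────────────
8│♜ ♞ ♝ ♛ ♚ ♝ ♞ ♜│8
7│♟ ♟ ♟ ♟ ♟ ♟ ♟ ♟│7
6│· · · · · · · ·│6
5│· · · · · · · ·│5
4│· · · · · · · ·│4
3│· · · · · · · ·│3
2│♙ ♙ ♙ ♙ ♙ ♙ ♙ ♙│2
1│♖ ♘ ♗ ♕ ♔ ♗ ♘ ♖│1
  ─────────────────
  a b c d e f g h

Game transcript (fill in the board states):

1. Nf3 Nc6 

  a b c d e f g h
  ─────────────────
8│♜ · ♝ ♛ ♚ ♝ ♞ ♜│8
7│♟ ♟ ♟ ♟ ♟ ♟ ♟ ♟│7
6│· · ♞ · · · · ·│6
5│· · · · · · · ·│5
4│· · · · · · · ·│4
3│· · · · · ♘ · ·│3
2│♙ ♙ ♙ ♙ ♙ ♙ ♙ ♙│2
1│♖ ♘ ♗ ♕ ♔ ♗ · ♖│1
  ─────────────────
  a b c d e f g h

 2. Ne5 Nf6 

  a b c d e f g h
  ─────────────────
8│♜ · ♝ ♛ ♚ ♝ · ♜│8
7│♟ ♟ ♟ ♟ ♟ ♟ ♟ ♟│7
6│· · ♞ · · ♞ · ·│6
5│· · · · ♘ · · ·│5
4│· · · · · · · ·│4
3│· · · · · · · ·│3
2│♙ ♙ ♙ ♙ ♙ ♙ ♙ ♙│2
1│♖ ♘ ♗ ♕ ♔ ♗ · ♖│1
  ─────────────────
  a b c d e f g h

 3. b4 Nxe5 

  a b c d e f g h
  ─────────────────
8│♜ · ♝ ♛ ♚ ♝ · ♜│8
7│♟ ♟ ♟ ♟ ♟ ♟ ♟ ♟│7
6│· · · · · ♞ · ·│6
5│· · · · ♞ · · ·│5
4│· ♙ · · · · · ·│4
3│· · · · · · · ·│3
2│♙ · ♙ ♙ ♙ ♙ ♙ ♙│2
1│♖ ♘ ♗ ♕ ♔ ♗ · ♖│1
  ─────────────────
  a b c d e f g h



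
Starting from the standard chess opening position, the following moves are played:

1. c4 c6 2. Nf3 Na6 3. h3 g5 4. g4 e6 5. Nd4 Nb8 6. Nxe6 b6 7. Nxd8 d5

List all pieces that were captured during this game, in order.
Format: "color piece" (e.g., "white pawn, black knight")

Tracking captures:
  Nxe6: captured black pawn
  Nxd8: captured black queen

black pawn, black queen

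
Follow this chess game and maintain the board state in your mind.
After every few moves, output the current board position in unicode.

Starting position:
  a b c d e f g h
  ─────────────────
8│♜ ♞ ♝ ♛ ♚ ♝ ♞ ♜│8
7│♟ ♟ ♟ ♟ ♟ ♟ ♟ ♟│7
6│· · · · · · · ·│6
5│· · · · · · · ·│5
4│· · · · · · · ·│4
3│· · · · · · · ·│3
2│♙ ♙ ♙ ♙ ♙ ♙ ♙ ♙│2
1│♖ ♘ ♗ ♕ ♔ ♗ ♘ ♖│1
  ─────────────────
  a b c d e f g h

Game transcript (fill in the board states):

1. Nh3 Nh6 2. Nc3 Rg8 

  a b c d e f g h
  ─────────────────
8│♜ ♞ ♝ ♛ ♚ ♝ ♜ ·│8
7│♟ ♟ ♟ ♟ ♟ ♟ ♟ ♟│7
6│· · · · · · · ♞│6
5│· · · · · · · ·│5
4│· · · · · · · ·│4
3│· · ♘ · · · · ♘│3
2│♙ ♙ ♙ ♙ ♙ ♙ ♙ ♙│2
1│♖ · ♗ ♕ ♔ ♗ · ♖│1
  ─────────────────
  a b c d e f g h

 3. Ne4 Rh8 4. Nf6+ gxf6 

  a b c d e f g h
  ─────────────────
8│♜ ♞ ♝ ♛ ♚ ♝ · ♜│8
7│♟ ♟ ♟ ♟ ♟ ♟ · ♟│7
6│· · · · · ♟ · ♞│6
5│· · · · · · · ·│5
4│· · · · · · · ·│4
3│· · · · · · · ♘│3
2│♙ ♙ ♙ ♙ ♙ ♙ ♙ ♙│2
1│♖ · ♗ ♕ ♔ ♗ · ♖│1
  ─────────────────
  a b c d e f g h

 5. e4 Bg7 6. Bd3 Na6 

  a b c d e f g h
  ─────────────────
8│♜ · ♝ ♛ ♚ · · ♜│8
7│♟ ♟ ♟ ♟ ♟ ♟ ♝ ♟│7
6│♞ · · · · ♟ · ♞│6
5│· · · · · · · ·│5
4│· · · · ♙ · · ·│4
3│· · · ♗ · · · ♘│3
2│♙ ♙ ♙ ♙ · ♙ ♙ ♙│2
1│♖ · ♗ ♕ ♔ · · ♖│1
  ─────────────────
  a b c d e f g h



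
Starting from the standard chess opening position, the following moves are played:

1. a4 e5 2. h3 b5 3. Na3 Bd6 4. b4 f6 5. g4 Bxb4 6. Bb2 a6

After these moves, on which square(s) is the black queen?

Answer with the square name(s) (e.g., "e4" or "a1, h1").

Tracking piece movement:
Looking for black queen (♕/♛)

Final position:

  a b c d e f g h
  ─────────────────
8│♜ ♞ ♝ ♛ ♚ · ♞ ♜│8
7│· · ♟ ♟ · · ♟ ♟│7
6│♟ · · · · ♟ · ·│6
5│· ♟ · · ♟ · · ·│5
4│♙ ♝ · · · · ♙ ·│4
3│♘ · · · · · · ♙│3
2│· ♗ ♙ ♙ ♙ ♙ · ·│2
1│♖ · · ♕ ♔ ♗ ♘ ♖│1
  ─────────────────
  a b c d e f g h


d8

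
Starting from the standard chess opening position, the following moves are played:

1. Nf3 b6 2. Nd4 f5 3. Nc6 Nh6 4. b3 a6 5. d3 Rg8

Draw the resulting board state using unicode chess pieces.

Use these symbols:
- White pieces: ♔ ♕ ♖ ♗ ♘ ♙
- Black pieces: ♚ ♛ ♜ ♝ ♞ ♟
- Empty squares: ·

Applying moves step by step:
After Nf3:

♜ ♞ ♝ ♛ ♚ ♝ ♞ ♜
♟ ♟ ♟ ♟ ♟ ♟ ♟ ♟
· · · · · · · ·
· · · · · · · ·
· · · · · · · ·
· · · · · ♘ · ·
♙ ♙ ♙ ♙ ♙ ♙ ♙ ♙
♖ ♘ ♗ ♕ ♔ ♗ · ♖


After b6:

♜ ♞ ♝ ♛ ♚ ♝ ♞ ♜
♟ · ♟ ♟ ♟ ♟ ♟ ♟
· ♟ · · · · · ·
· · · · · · · ·
· · · · · · · ·
· · · · · ♘ · ·
♙ ♙ ♙ ♙ ♙ ♙ ♙ ♙
♖ ♘ ♗ ♕ ♔ ♗ · ♖


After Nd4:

♜ ♞ ♝ ♛ ♚ ♝ ♞ ♜
♟ · ♟ ♟ ♟ ♟ ♟ ♟
· ♟ · · · · · ·
· · · · · · · ·
· · · ♘ · · · ·
· · · · · · · ·
♙ ♙ ♙ ♙ ♙ ♙ ♙ ♙
♖ ♘ ♗ ♕ ♔ ♗ · ♖


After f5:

♜ ♞ ♝ ♛ ♚ ♝ ♞ ♜
♟ · ♟ ♟ ♟ · ♟ ♟
· ♟ · · · · · ·
· · · · · ♟ · ·
· · · ♘ · · · ·
· · · · · · · ·
♙ ♙ ♙ ♙ ♙ ♙ ♙ ♙
♖ ♘ ♗ ♕ ♔ ♗ · ♖


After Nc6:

♜ ♞ ♝ ♛ ♚ ♝ ♞ ♜
♟ · ♟ ♟ ♟ · ♟ ♟
· ♟ ♘ · · · · ·
· · · · · ♟ · ·
· · · · · · · ·
· · · · · · · ·
♙ ♙ ♙ ♙ ♙ ♙ ♙ ♙
♖ ♘ ♗ ♕ ♔ ♗ · ♖


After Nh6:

♜ ♞ ♝ ♛ ♚ ♝ · ♜
♟ · ♟ ♟ ♟ · ♟ ♟
· ♟ ♘ · · · · ♞
· · · · · ♟ · ·
· · · · · · · ·
· · · · · · · ·
♙ ♙ ♙ ♙ ♙ ♙ ♙ ♙
♖ ♘ ♗ ♕ ♔ ♗ · ♖


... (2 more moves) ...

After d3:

♜ ♞ ♝ ♛ ♚ ♝ · ♜
· · ♟ ♟ ♟ · ♟ ♟
♟ ♟ ♘ · · · · ♞
· · · · · ♟ · ·
· · · · · · · ·
· ♙ · ♙ · · · ·
♙ · ♙ · ♙ ♙ ♙ ♙
♖ ♘ ♗ ♕ ♔ ♗ · ♖


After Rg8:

♜ ♞ ♝ ♛ ♚ ♝ ♜ ·
· · ♟ ♟ ♟ · ♟ ♟
♟ ♟ ♘ · · · · ♞
· · · · · ♟ · ·
· · · · · · · ·
· ♙ · ♙ · · · ·
♙ · ♙ · ♙ ♙ ♙ ♙
♖ ♘ ♗ ♕ ♔ ♗ · ♖



  a b c d e f g h
  ─────────────────
8│♜ ♞ ♝ ♛ ♚ ♝ ♜ ·│8
7│· · ♟ ♟ ♟ · ♟ ♟│7
6│♟ ♟ ♘ · · · · ♞│6
5│· · · · · ♟ · ·│5
4│· · · · · · · ·│4
3│· ♙ · ♙ · · · ·│3
2│♙ · ♙ · ♙ ♙ ♙ ♙│2
1│♖ ♘ ♗ ♕ ♔ ♗ · ♖│1
  ─────────────────
  a b c d e f g h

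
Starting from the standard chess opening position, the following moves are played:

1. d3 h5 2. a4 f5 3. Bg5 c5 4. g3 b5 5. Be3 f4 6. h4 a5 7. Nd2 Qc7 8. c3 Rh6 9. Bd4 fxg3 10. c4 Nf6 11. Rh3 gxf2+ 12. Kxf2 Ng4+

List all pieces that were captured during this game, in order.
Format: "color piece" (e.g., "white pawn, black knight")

Tracking captures:
  fxg3: captured white pawn
  gxf2+: captured white pawn
  Kxf2: captured black pawn

white pawn, white pawn, black pawn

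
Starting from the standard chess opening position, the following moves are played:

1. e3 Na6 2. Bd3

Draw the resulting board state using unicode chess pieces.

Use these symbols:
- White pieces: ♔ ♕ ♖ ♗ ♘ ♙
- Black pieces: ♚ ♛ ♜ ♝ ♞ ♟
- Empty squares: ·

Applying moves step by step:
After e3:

♜ ♞ ♝ ♛ ♚ ♝ ♞ ♜
♟ ♟ ♟ ♟ ♟ ♟ ♟ ♟
· · · · · · · ·
· · · · · · · ·
· · · · · · · ·
· · · · ♙ · · ·
♙ ♙ ♙ ♙ · ♙ ♙ ♙
♖ ♘ ♗ ♕ ♔ ♗ ♘ ♖


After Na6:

♜ · ♝ ♛ ♚ ♝ ♞ ♜
♟ ♟ ♟ ♟ ♟ ♟ ♟ ♟
♞ · · · · · · ·
· · · · · · · ·
· · · · · · · ·
· · · · ♙ · · ·
♙ ♙ ♙ ♙ · ♙ ♙ ♙
♖ ♘ ♗ ♕ ♔ ♗ ♘ ♖


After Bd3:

♜ · ♝ ♛ ♚ ♝ ♞ ♜
♟ ♟ ♟ ♟ ♟ ♟ ♟ ♟
♞ · · · · · · ·
· · · · · · · ·
· · · · · · · ·
· · · ♗ ♙ · · ·
♙ ♙ ♙ ♙ · ♙ ♙ ♙
♖ ♘ ♗ ♕ ♔ · ♘ ♖



  a b c d e f g h
  ─────────────────
8│♜ · ♝ ♛ ♚ ♝ ♞ ♜│8
7│♟ ♟ ♟ ♟ ♟ ♟ ♟ ♟│7
6│♞ · · · · · · ·│6
5│· · · · · · · ·│5
4│· · · · · · · ·│4
3│· · · ♗ ♙ · · ·│3
2│♙ ♙ ♙ ♙ · ♙ ♙ ♙│2
1│♖ ♘ ♗ ♕ ♔ · ♘ ♖│1
  ─────────────────
  a b c d e f g h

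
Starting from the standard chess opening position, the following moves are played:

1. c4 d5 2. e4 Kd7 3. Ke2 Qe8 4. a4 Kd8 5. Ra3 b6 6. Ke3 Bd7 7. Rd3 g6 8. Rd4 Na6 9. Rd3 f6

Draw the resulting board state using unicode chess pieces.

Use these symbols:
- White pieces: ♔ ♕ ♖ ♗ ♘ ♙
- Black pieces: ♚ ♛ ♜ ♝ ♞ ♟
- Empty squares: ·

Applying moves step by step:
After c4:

♜ ♞ ♝ ♛ ♚ ♝ ♞ ♜
♟ ♟ ♟ ♟ ♟ ♟ ♟ ♟
· · · · · · · ·
· · · · · · · ·
· · ♙ · · · · ·
· · · · · · · ·
♙ ♙ · ♙ ♙ ♙ ♙ ♙
♖ ♘ ♗ ♕ ♔ ♗ ♘ ♖


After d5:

♜ ♞ ♝ ♛ ♚ ♝ ♞ ♜
♟ ♟ ♟ · ♟ ♟ ♟ ♟
· · · · · · · ·
· · · ♟ · · · ·
· · ♙ · · · · ·
· · · · · · · ·
♙ ♙ · ♙ ♙ ♙ ♙ ♙
♖ ♘ ♗ ♕ ♔ ♗ ♘ ♖


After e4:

♜ ♞ ♝ ♛ ♚ ♝ ♞ ♜
♟ ♟ ♟ · ♟ ♟ ♟ ♟
· · · · · · · ·
· · · ♟ · · · ·
· · ♙ · ♙ · · ·
· · · · · · · ·
♙ ♙ · ♙ · ♙ ♙ ♙
♖ ♘ ♗ ♕ ♔ ♗ ♘ ♖


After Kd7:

♜ ♞ ♝ ♛ · ♝ ♞ ♜
♟ ♟ ♟ ♚ ♟ ♟ ♟ ♟
· · · · · · · ·
· · · ♟ · · · ·
· · ♙ · ♙ · · ·
· · · · · · · ·
♙ ♙ · ♙ · ♙ ♙ ♙
♖ ♘ ♗ ♕ ♔ ♗ ♘ ♖


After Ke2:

♜ ♞ ♝ ♛ · ♝ ♞ ♜
♟ ♟ ♟ ♚ ♟ ♟ ♟ ♟
· · · · · · · ·
· · · ♟ · · · ·
· · ♙ · ♙ · · ·
· · · · · · · ·
♙ ♙ · ♙ ♔ ♙ ♙ ♙
♖ ♘ ♗ ♕ · ♗ ♘ ♖


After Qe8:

♜ ♞ ♝ · ♛ ♝ ♞ ♜
♟ ♟ ♟ ♚ ♟ ♟ ♟ ♟
· · · · · · · ·
· · · ♟ · · · ·
· · ♙ · ♙ · · ·
· · · · · · · ·
♙ ♙ · ♙ ♔ ♙ ♙ ♙
♖ ♘ ♗ ♕ · ♗ ♘ ♖


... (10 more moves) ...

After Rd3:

♜ · · ♚ ♛ ♝ ♞ ♜
♟ · ♟ ♝ ♟ ♟ · ♟
♞ ♟ · · · · ♟ ·
· · · ♟ · · · ·
♙ · ♙ · ♙ · · ·
· · · ♖ ♔ · · ·
· ♙ · ♙ · ♙ ♙ ♙
· ♘ ♗ ♕ · ♗ ♘ ♖


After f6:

♜ · · ♚ ♛ ♝ ♞ ♜
♟ · ♟ ♝ ♟ · · ♟
♞ ♟ · · · ♟ ♟ ·
· · · ♟ · · · ·
♙ · ♙ · ♙ · · ·
· · · ♖ ♔ · · ·
· ♙ · ♙ · ♙ ♙ ♙
· ♘ ♗ ♕ · ♗ ♘ ♖



  a b c d e f g h
  ─────────────────
8│♜ · · ♚ ♛ ♝ ♞ ♜│8
7│♟ · ♟ ♝ ♟ · · ♟│7
6│♞ ♟ · · · ♟ ♟ ·│6
5│· · · ♟ · · · ·│5
4│♙ · ♙ · ♙ · · ·│4
3│· · · ♖ ♔ · · ·│3
2│· ♙ · ♙ · ♙ ♙ ♙│2
1│· ♘ ♗ ♕ · ♗ ♘ ♖│1
  ─────────────────
  a b c d e f g h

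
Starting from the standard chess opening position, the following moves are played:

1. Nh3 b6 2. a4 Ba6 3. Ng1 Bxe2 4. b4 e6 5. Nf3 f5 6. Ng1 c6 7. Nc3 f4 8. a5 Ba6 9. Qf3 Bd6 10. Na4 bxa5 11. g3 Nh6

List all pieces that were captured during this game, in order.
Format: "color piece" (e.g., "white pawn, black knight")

Tracking captures:
  Bxe2: captured white pawn
  bxa5: captured white pawn

white pawn, white pawn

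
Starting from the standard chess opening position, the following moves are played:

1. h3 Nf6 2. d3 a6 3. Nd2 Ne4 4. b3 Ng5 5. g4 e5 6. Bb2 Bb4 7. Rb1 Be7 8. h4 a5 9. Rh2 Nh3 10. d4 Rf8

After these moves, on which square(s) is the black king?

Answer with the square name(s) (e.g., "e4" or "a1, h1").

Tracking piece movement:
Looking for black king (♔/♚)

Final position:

  a b c d e f g h
  ─────────────────
8│♜ ♞ ♝ ♛ ♚ ♜ · ·│8
7│· ♟ ♟ ♟ ♝ ♟ ♟ ♟│7
6│· · · · · · · ·│6
5│♟ · · · ♟ · · ·│5
4│· · · ♙ · · ♙ ♙│4
3│· ♙ · · · · · ♞│3
2│♙ ♗ ♙ ♘ ♙ ♙ · ♖│2
1│· ♖ · ♕ ♔ ♗ ♘ ·│1
  ─────────────────
  a b c d e f g h


e8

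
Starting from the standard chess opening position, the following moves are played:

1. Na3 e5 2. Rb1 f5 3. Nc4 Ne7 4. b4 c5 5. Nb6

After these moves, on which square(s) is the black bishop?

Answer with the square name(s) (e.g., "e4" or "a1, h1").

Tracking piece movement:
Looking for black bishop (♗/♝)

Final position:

  a b c d e f g h
  ─────────────────
8│♜ ♞ ♝ ♛ ♚ ♝ · ♜│8
7│♟ ♟ · ♟ ♞ · ♟ ♟│7
6│· ♘ · · · · · ·│6
5│· · ♟ · ♟ ♟ · ·│5
4│· ♙ · · · · · ·│4
3│· · · · · · · ·│3
2│♙ · ♙ ♙ ♙ ♙ ♙ ♙│2
1│· ♖ ♗ ♕ ♔ ♗ ♘ ♖│1
  ─────────────────
  a b c d e f g h


c8, f8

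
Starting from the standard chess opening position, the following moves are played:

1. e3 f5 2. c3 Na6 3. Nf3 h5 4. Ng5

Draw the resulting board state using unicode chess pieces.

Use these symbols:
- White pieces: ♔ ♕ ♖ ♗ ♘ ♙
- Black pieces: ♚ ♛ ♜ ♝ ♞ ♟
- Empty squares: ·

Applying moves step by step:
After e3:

♜ ♞ ♝ ♛ ♚ ♝ ♞ ♜
♟ ♟ ♟ ♟ ♟ ♟ ♟ ♟
· · · · · · · ·
· · · · · · · ·
· · · · · · · ·
· · · · ♙ · · ·
♙ ♙ ♙ ♙ · ♙ ♙ ♙
♖ ♘ ♗ ♕ ♔ ♗ ♘ ♖


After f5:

♜ ♞ ♝ ♛ ♚ ♝ ♞ ♜
♟ ♟ ♟ ♟ ♟ · ♟ ♟
· · · · · · · ·
· · · · · ♟ · ·
· · · · · · · ·
· · · · ♙ · · ·
♙ ♙ ♙ ♙ · ♙ ♙ ♙
♖ ♘ ♗ ♕ ♔ ♗ ♘ ♖


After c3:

♜ ♞ ♝ ♛ ♚ ♝ ♞ ♜
♟ ♟ ♟ ♟ ♟ · ♟ ♟
· · · · · · · ·
· · · · · ♟ · ·
· · · · · · · ·
· · ♙ · ♙ · · ·
♙ ♙ · ♙ · ♙ ♙ ♙
♖ ♘ ♗ ♕ ♔ ♗ ♘ ♖


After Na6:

♜ · ♝ ♛ ♚ ♝ ♞ ♜
♟ ♟ ♟ ♟ ♟ · ♟ ♟
♞ · · · · · · ·
· · · · · ♟ · ·
· · · · · · · ·
· · ♙ · ♙ · · ·
♙ ♙ · ♙ · ♙ ♙ ♙
♖ ♘ ♗ ♕ ♔ ♗ ♘ ♖


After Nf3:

♜ · ♝ ♛ ♚ ♝ ♞ ♜
♟ ♟ ♟ ♟ ♟ · ♟ ♟
♞ · · · · · · ·
· · · · · ♟ · ·
· · · · · · · ·
· · ♙ · ♙ ♘ · ·
♙ ♙ · ♙ · ♙ ♙ ♙
♖ ♘ ♗ ♕ ♔ ♗ · ♖


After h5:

♜ · ♝ ♛ ♚ ♝ ♞ ♜
♟ ♟ ♟ ♟ ♟ · ♟ ·
♞ · · · · · · ·
· · · · · ♟ · ♟
· · · · · · · ·
· · ♙ · ♙ ♘ · ·
♙ ♙ · ♙ · ♙ ♙ ♙
♖ ♘ ♗ ♕ ♔ ♗ · ♖


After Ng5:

♜ · ♝ ♛ ♚ ♝ ♞ ♜
♟ ♟ ♟ ♟ ♟ · ♟ ·
♞ · · · · · · ·
· · · · · ♟ ♘ ♟
· · · · · · · ·
· · ♙ · ♙ · · ·
♙ ♙ · ♙ · ♙ ♙ ♙
♖ ♘ ♗ ♕ ♔ ♗ · ♖



  a b c d e f g h
  ─────────────────
8│♜ · ♝ ♛ ♚ ♝ ♞ ♜│8
7│♟ ♟ ♟ ♟ ♟ · ♟ ·│7
6│♞ · · · · · · ·│6
5│· · · · · ♟ ♘ ♟│5
4│· · · · · · · ·│4
3│· · ♙ · ♙ · · ·│3
2│♙ ♙ · ♙ · ♙ ♙ ♙│2
1│♖ ♘ ♗ ♕ ♔ ♗ · ♖│1
  ─────────────────
  a b c d e f g h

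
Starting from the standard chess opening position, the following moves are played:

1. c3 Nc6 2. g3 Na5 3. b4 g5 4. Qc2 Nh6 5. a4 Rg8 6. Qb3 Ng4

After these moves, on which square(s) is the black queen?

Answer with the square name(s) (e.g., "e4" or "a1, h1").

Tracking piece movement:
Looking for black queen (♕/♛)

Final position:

  a b c d e f g h
  ─────────────────
8│♜ · ♝ ♛ ♚ ♝ ♜ ·│8
7│♟ ♟ ♟ ♟ ♟ ♟ · ♟│7
6│· · · · · · · ·│6
5│♞ · · · · · ♟ ·│5
4│♙ ♙ · · · · ♞ ·│4
3│· ♕ ♙ · · · ♙ ·│3
2│· · · ♙ ♙ ♙ · ♙│2
1│♖ ♘ ♗ · ♔ ♗ ♘ ♖│1
  ─────────────────
  a b c d e f g h


d8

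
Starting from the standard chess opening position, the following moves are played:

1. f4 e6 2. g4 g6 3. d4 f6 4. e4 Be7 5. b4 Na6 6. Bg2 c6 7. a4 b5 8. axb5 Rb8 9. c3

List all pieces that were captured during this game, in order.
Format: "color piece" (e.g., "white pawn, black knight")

Tracking captures:
  axb5: captured black pawn

black pawn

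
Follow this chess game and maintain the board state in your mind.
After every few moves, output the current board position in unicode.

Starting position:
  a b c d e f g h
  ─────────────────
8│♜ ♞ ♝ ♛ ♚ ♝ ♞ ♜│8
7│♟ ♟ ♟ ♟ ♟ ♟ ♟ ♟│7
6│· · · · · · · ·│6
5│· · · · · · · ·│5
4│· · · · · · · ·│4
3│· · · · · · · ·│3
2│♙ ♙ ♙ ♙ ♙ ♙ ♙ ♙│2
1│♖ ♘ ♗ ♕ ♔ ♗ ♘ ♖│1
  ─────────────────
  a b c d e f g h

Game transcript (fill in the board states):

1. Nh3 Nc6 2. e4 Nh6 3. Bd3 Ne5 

  a b c d e f g h
  ─────────────────
8│♜ · ♝ ♛ ♚ ♝ · ♜│8
7│♟ ♟ ♟ ♟ ♟ ♟ ♟ ♟│7
6│· · · · · · · ♞│6
5│· · · · ♞ · · ·│5
4│· · · · ♙ · · ·│4
3│· · · ♗ · · · ♘│3
2│♙ ♙ ♙ ♙ · ♙ ♙ ♙│2
1│♖ ♘ ♗ ♕ ♔ · · ♖│1
  ─────────────────
  a b c d e f g h

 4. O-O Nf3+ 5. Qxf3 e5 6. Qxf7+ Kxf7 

  a b c d e f g h
  ─────────────────
8│♜ · ♝ ♛ · ♝ · ♜│8
7│♟ ♟ ♟ ♟ · ♚ ♟ ♟│7
6│· · · · · · · ♞│6
5│· · · · ♟ · · ·│5
4│· · · · ♙ · · ·│4
3│· · · ♗ · · · ♘│3
2│♙ ♙ ♙ ♙ · ♙ ♙ ♙│2
1│♖ ♘ ♗ · · ♖ ♔ ·│1
  ─────────────────
  a b c d e f g h

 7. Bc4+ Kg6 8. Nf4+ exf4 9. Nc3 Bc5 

  a b c d e f g h
  ─────────────────
8│♜ · ♝ ♛ · · · ♜│8
7│♟ ♟ ♟ ♟ · · ♟ ♟│7
6│· · · · · · ♚ ♞│6
5│· · ♝ · · · · ·│5
4│· · ♗ · ♙ ♟ · ·│4
3│· · ♘ · · · · ·│3
2│♙ ♙ ♙ ♙ · ♙ ♙ ♙│2
1│♖ · ♗ · · ♖ ♔ ·│1
  ─────────────────
  a b c d e f g h

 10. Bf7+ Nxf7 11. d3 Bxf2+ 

  a b c d e f g h
  ─────────────────
8│♜ · ♝ ♛ · · · ♜│8
7│♟ ♟ ♟ ♟ · ♞ ♟ ♟│7
6│· · · · · · ♚ ·│6
5│· · · · · · · ·│5
4│· · · · ♙ ♟ · ·│4
3│· · ♘ ♙ · · · ·│3
2│♙ ♙ ♙ · · ♝ ♙ ♙│2
1│♖ · ♗ · · ♖ ♔ ·│1
  ─────────────────
  a b c d e f g h
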